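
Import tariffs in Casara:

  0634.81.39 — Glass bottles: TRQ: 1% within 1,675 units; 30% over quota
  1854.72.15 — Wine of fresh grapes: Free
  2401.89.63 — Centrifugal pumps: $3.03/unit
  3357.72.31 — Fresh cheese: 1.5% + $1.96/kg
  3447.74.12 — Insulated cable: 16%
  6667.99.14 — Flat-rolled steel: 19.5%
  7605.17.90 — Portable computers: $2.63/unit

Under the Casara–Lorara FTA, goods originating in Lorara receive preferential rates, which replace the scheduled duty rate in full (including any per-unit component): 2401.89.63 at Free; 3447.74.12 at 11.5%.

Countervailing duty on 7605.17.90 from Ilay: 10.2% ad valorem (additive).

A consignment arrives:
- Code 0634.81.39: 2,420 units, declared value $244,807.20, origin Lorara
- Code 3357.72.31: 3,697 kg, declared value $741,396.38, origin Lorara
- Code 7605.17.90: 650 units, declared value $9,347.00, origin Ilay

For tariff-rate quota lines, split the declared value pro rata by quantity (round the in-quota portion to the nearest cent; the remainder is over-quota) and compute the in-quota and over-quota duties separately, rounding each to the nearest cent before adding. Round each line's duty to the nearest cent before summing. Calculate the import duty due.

Line 1 (0634.81.39, Lorara, 2,420 units, $244,807.20):
Code 0634.81.39 is under a tariff-rate quota (threshold 1,675 units). In-quota: 1,675 units at 1%; over-quota: 745 units at 30%.
Pro-rata value split: in-quota = $244,807.20 × 1,675/2,420 = $169,443.00; over-quota = $244,807.20 − $169,443.00 = $75,364.20.
In-quota duty = $169,443.00 × 1% = $1,694.43. Over-quota duty = $75,364.20 × 30% = $22,609.26.
Line duty = $1,694.43 + $22,609.26 = $24,303.69.
Line 2 (3357.72.31, Lorara, 3,697 kg, $741,396.38):
Base rate for 3357.72.31 is 1.5% + $1.96/kg.
Origin Lorara is the FTA partner but 3357.72.31 is not on the preference list; base rate stands.
Duty = $741,396.38 × 1.5% + 3,697 × $1.96 = $18,367.07.
Line 3 (7605.17.90, Ilay, 650 units, $9,347.00):
Base rate for 7605.17.90 is $2.63/unit.
Additional duty on 7605.17.90 from Ilay: +10.2% ad valorem. Applied ad valorem rate = 10.2%.
Duty = $9,347.00 × 10.2% + 650 × $2.63 = $2,662.89.
Total = $24,303.69 + $18,367.07 + $2,662.89 = $45,333.65.

$45,333.65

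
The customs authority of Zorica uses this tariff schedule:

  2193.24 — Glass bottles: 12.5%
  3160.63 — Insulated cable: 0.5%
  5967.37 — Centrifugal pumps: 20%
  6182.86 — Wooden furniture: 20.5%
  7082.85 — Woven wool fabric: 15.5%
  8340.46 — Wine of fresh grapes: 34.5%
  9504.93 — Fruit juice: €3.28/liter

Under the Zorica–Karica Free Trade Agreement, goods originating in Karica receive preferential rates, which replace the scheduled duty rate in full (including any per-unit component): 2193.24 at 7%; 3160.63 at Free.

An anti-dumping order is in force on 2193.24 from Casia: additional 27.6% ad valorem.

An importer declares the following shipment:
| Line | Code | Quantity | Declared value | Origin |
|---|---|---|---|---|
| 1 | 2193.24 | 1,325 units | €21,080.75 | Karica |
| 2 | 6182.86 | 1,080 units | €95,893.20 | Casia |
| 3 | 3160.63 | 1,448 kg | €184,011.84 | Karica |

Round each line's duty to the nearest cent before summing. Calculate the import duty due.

Line 1 (2193.24, Karica, 1,325 units, €21,080.75):
Base rate for 2193.24 is 12.5%.
Origin Karica qualifies under the Zorica–Karica agreement and 2193.24 is covered: preferential rate 7% applies instead.
The additional-duty order on 2193.24 targets Casia, not Karica; it does not apply.
Duty = €21,080.75 × 7% = €1,475.65.
Line 2 (6182.86, Casia, 1,080 units, €95,893.20):
Base rate for 6182.86 is 20.5%.
Duty = €95,893.20 × 20.5% = €19,658.11.
Line 3 (3160.63, Karica, 1,448 kg, €184,011.84):
Base rate for 3160.63 is 0.5%.
Origin Karica qualifies under the Zorica–Karica agreement and 3160.63 is covered: preferential rate Free applies instead.
Duty = €184,011.84 × 0% = €0.00.
Total = €1,475.65 + €19,658.11 + €0.00 = €21,133.76.

€21,133.76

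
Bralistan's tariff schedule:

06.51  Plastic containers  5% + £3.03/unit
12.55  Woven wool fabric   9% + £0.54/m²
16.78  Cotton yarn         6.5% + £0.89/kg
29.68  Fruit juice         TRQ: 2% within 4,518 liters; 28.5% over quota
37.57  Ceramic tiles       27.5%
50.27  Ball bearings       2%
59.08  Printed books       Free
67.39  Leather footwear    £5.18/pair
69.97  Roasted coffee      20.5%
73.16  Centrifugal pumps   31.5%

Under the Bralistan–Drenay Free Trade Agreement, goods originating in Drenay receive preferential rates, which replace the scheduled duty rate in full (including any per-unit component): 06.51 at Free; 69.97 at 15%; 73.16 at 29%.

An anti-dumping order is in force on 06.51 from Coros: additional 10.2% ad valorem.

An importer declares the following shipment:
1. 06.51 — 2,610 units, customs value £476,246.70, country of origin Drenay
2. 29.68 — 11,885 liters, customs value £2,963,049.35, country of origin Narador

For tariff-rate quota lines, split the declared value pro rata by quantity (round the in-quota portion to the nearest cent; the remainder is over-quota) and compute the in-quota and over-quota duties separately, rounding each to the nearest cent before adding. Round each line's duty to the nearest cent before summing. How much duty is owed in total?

Line 1 (06.51, Drenay, 2,610 units, £476,246.70):
Base rate for 06.51 is 5% + £3.03/unit.
Origin Drenay qualifies under the Bralistan–Drenay agreement and 06.51 is covered: preferential rate Free applies instead.
The additional-duty order on 06.51 targets Coros, not Drenay; it does not apply.
Duty = £476,246.70 × 0% = £0.00.
Line 2 (29.68, Narador, 11,885 liters, £2,963,049.35):
Code 29.68 is under a tariff-rate quota (threshold 4,518 liters). In-quota: 4,518 liters at 2%; over-quota: 7,367 liters at 28.5%.
Pro-rata value split: in-quota = £2,963,049.35 × 4,518/11,885 = £1,126,382.58; over-quota = £2,963,049.35 − £1,126,382.58 = £1,836,666.77.
In-quota duty = £1,126,382.58 × 2% = £22,527.65. Over-quota duty = £1,836,666.77 × 28.5% = £523,450.03.
Line duty = £22,527.65 + £523,450.03 = £545,977.68.
Total = £0.00 + £545,977.68 = £545,977.68.

£545,977.68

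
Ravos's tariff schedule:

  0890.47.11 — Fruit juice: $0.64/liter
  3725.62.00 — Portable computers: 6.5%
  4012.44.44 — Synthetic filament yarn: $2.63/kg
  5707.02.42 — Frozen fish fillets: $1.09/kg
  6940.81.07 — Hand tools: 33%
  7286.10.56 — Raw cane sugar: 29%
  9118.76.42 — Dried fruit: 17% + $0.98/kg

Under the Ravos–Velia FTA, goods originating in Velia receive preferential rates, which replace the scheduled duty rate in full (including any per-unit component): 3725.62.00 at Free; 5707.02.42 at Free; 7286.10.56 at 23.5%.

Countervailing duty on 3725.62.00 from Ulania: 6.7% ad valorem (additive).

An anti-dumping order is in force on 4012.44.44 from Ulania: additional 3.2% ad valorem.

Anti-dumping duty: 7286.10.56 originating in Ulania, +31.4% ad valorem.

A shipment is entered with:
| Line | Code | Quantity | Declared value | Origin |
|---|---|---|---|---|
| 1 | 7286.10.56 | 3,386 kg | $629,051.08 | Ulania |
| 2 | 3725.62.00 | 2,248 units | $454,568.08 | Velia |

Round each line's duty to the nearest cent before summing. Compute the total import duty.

Line 1 (7286.10.56, Ulania, 3,386 kg, $629,051.08):
Base rate for 7286.10.56 is 29%.
7286.10.56 has an FTA preferential rate, but origin Ulania is not Velia; base rate stands.
Additional duty on 7286.10.56 from Ulania: +31.4%. Applied ad valorem rate: 29% + 31.4% = 60.4%.
Duty = $629,051.08 × 60.4% = $379,946.85.
Line 2 (3725.62.00, Velia, 2,248 units, $454,568.08):
Base rate for 3725.62.00 is 6.5%.
Origin Velia qualifies under the Ravos–Velia agreement and 3725.62.00 is covered: preferential rate Free applies instead.
The additional-duty order on 3725.62.00 targets Ulania, not Velia; it does not apply.
Duty = $454,568.08 × 0% = $0.00.
Total = $379,946.85 + $0.00 = $379,946.85.

$379,946.85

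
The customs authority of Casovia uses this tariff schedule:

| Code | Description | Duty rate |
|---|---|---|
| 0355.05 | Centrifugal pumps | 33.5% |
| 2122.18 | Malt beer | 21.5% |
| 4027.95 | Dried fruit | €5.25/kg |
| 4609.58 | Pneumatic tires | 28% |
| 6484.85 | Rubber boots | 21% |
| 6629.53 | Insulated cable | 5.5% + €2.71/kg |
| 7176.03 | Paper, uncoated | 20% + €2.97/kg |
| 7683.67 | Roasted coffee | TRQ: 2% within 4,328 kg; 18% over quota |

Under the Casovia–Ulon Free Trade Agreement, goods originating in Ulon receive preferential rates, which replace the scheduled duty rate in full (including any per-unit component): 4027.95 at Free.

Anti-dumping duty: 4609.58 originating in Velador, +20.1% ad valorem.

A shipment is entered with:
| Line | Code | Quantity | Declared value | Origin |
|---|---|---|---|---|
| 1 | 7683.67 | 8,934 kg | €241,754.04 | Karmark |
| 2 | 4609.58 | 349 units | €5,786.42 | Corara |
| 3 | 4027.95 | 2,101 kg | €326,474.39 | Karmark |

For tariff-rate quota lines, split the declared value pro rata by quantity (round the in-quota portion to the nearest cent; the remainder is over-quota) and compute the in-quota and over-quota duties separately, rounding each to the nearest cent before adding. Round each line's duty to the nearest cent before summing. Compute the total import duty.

Line 1 (7683.67, Karmark, 8,934 kg, €241,754.04):
Code 7683.67 is under a tariff-rate quota (threshold 4,328 kg). In-quota: 4,328 kg at 2%; over-quota: 4,606 kg at 18%.
Pro-rata value split: in-quota = €241,754.04 × 4,328/8,934 = €117,115.68; over-quota = €241,754.04 − €117,115.68 = €124,638.36.
In-quota duty = €117,115.68 × 2% = €2,342.31. Over-quota duty = €124,638.36 × 18% = €22,434.90.
Line duty = €2,342.31 + €22,434.90 = €24,777.21.
Line 2 (4609.58, Corara, 349 units, €5,786.42):
Base rate for 4609.58 is 28%.
The additional-duty order on 4609.58 targets Velador, not Corara; it does not apply.
Duty = €5,786.42 × 28% = €1,620.20.
Line 3 (4027.95, Karmark, 2,101 kg, €326,474.39):
Base rate for 4027.95 is €5.25/kg.
4027.95 has an FTA preferential rate, but origin Karmark is not Ulon; base rate stands.
Duty = 2,101 × €5.25 = €11,030.25.
Total = €24,777.21 + €1,620.20 + €11,030.25 = €37,427.66.

€37,427.66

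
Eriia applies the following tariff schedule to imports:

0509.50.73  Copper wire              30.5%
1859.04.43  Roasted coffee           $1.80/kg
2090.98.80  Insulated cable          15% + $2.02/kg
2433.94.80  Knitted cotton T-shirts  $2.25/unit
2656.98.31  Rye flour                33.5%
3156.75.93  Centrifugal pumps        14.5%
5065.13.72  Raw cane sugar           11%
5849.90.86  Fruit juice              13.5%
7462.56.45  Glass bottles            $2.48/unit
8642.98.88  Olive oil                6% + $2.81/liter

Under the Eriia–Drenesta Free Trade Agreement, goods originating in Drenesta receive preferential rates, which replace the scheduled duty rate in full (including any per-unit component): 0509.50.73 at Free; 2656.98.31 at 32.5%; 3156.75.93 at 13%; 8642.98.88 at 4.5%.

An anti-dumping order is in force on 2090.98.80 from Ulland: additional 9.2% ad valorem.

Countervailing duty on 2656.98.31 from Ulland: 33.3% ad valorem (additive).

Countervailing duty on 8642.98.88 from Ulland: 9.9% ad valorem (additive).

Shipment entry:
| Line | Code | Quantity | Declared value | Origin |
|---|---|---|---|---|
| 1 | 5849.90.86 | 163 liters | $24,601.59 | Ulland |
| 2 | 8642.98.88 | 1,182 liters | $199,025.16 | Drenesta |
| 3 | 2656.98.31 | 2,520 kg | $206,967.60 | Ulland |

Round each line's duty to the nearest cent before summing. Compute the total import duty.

Line 1 (5849.90.86, Ulland, 163 liters, $24,601.59):
Base rate for 5849.90.86 is 13.5%.
Duty = $24,601.59 × 13.5% = $3,321.21.
Line 2 (8642.98.88, Drenesta, 1,182 liters, $199,025.16):
Base rate for 8642.98.88 is 6% + $2.81/liter.
Origin Drenesta qualifies under the Eriia–Drenesta agreement and 8642.98.88 is covered: preferential rate 4.5% applies instead.
The additional-duty order on 8642.98.88 targets Ulland, not Drenesta; it does not apply.
Duty = $199,025.16 × 4.5% = $8,956.13.
Line 3 (2656.98.31, Ulland, 2,520 kg, $206,967.60):
Base rate for 2656.98.31 is 33.5%.
2656.98.31 has an FTA preferential rate, but origin Ulland is not Drenesta; base rate stands.
Additional duty on 2656.98.31 from Ulland: +33.3%. Applied ad valorem rate: 33.5% + 33.3% = 66.8%.
Duty = $206,967.60 × 66.8% = $138,254.36.
Total = $3,321.21 + $8,956.13 + $138,254.36 = $150,531.70.

$150,531.70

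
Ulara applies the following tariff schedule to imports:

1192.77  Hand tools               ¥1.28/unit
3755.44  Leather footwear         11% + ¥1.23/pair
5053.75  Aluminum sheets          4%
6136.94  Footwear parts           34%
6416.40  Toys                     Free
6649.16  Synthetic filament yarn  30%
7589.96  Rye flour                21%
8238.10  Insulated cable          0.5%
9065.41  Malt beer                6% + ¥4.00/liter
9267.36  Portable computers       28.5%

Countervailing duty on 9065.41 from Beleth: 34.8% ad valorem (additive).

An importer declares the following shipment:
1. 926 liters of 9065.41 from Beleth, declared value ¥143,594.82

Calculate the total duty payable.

¥62,290.69

Line 1 (9065.41, Beleth, 926 liters, ¥143,594.82):
Base rate for 9065.41 is 6% + ¥4.00/liter.
Additional duty on 9065.41 from Beleth: +34.8%. Applied ad valorem rate: 6% + 34.8% = 40.8%.
Duty = ¥143,594.82 × 40.8% + 926 × ¥4.00 = ¥62,290.69.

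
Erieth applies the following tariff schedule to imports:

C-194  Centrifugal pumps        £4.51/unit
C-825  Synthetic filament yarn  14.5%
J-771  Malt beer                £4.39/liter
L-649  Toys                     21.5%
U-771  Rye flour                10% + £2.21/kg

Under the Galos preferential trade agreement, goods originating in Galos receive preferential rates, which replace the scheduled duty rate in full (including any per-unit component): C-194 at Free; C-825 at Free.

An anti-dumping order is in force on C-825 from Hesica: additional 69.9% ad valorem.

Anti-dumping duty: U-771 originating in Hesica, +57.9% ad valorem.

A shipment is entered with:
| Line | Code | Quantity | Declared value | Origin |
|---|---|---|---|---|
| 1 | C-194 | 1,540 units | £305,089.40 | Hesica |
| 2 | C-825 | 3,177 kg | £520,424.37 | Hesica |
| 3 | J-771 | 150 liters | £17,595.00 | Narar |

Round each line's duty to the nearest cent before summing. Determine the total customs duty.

£446,842.07

Line 1 (C-194, Hesica, 1,540 units, £305,089.40):
Base rate for C-194 is £4.51/unit.
C-194 has an FTA preferential rate, but origin Hesica is not Galos; base rate stands.
Duty = 1,540 × £4.51 = £6,945.40.
Line 2 (C-825, Hesica, 3,177 kg, £520,424.37):
Base rate for C-825 is 14.5%.
C-825 has an FTA preferential rate, but origin Hesica is not Galos; base rate stands.
Additional duty on C-825 from Hesica: +69.9%. Applied ad valorem rate: 14.5% + 69.9% = 84.4%.
Duty = £520,424.37 × 84.4% = £439,238.17.
Line 3 (J-771, Narar, 150 liters, £17,595.00):
Base rate for J-771 is £4.39/liter.
Duty = 150 × £4.39 = £658.50.
Total = £6,945.40 + £439,238.17 + £658.50 = £446,842.07.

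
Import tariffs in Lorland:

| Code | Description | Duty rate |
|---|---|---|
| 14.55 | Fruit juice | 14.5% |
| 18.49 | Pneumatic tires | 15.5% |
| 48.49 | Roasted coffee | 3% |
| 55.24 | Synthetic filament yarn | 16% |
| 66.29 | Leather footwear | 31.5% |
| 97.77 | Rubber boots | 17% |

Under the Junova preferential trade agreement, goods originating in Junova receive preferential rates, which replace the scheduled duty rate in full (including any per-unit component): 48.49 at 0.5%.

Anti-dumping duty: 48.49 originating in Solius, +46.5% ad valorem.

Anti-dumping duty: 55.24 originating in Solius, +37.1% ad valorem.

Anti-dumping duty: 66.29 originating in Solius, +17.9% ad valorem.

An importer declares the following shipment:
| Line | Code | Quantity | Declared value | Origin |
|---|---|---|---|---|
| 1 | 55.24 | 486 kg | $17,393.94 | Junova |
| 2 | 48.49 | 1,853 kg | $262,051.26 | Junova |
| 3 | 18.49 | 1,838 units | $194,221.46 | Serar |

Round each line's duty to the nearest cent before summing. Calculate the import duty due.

Line 1 (55.24, Junova, 486 kg, $17,393.94):
Base rate for 55.24 is 16%.
Origin Junova is the FTA partner but 55.24 is not on the preference list; base rate stands.
The additional-duty order on 55.24 targets Solius, not Junova; it does not apply.
Duty = $17,393.94 × 16% = $2,783.03.
Line 2 (48.49, Junova, 1,853 kg, $262,051.26):
Base rate for 48.49 is 3%.
Origin Junova qualifies under the Lorland–Junova agreement and 48.49 is covered: preferential rate 0.5% applies instead.
The additional-duty order on 48.49 targets Solius, not Junova; it does not apply.
Duty = $262,051.26 × 0.5% = $1,310.26.
Line 3 (18.49, Serar, 1,838 units, $194,221.46):
Base rate for 18.49 is 15.5%.
Duty = $194,221.46 × 15.5% = $30,104.33.
Total = $2,783.03 + $1,310.26 + $30,104.33 = $34,197.62.

$34,197.62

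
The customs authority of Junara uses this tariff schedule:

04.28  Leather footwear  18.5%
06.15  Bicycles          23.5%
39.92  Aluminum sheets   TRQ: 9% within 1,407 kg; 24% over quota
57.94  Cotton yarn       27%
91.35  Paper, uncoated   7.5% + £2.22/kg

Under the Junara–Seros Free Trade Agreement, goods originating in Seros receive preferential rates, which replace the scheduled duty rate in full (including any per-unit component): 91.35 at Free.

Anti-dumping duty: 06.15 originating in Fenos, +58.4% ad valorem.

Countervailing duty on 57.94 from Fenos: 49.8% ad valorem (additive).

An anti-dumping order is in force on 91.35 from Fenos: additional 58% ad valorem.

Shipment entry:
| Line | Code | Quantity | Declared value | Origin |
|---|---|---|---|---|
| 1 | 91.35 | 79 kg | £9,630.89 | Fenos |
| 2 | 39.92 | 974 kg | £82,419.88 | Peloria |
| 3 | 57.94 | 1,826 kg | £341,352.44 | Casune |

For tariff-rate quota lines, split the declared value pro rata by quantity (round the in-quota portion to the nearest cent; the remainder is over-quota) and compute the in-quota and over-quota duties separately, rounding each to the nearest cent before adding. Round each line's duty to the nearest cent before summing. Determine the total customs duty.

£106,066.56

Line 1 (91.35, Fenos, 79 kg, £9,630.89):
Base rate for 91.35 is 7.5% + £2.22/kg.
91.35 has an FTA preferential rate, but origin Fenos is not Seros; base rate stands.
Additional duty on 91.35 from Fenos: +58%. Applied ad valorem rate: 7.5% + 58% = 65.5%.
Duty = £9,630.89 × 65.5% + 79 × £2.22 = £6,483.61.
Line 2 (39.92, Peloria, 974 kg, £82,419.88):
Code 39.92 is under a tariff-rate quota (threshold 1,407 kg). Quantity 974 kg is within the quota, so the in-quota rate 9% applies to the full value.
Duty = £82,419.88 × 9% = £7,417.79.
Line 3 (57.94, Casune, 1,826 kg, £341,352.44):
Base rate for 57.94 is 27%.
The additional-duty order on 57.94 targets Fenos, not Casune; it does not apply.
Duty = £341,352.44 × 27% = £92,165.16.
Total = £6,483.61 + £7,417.79 + £92,165.16 = £106,066.56.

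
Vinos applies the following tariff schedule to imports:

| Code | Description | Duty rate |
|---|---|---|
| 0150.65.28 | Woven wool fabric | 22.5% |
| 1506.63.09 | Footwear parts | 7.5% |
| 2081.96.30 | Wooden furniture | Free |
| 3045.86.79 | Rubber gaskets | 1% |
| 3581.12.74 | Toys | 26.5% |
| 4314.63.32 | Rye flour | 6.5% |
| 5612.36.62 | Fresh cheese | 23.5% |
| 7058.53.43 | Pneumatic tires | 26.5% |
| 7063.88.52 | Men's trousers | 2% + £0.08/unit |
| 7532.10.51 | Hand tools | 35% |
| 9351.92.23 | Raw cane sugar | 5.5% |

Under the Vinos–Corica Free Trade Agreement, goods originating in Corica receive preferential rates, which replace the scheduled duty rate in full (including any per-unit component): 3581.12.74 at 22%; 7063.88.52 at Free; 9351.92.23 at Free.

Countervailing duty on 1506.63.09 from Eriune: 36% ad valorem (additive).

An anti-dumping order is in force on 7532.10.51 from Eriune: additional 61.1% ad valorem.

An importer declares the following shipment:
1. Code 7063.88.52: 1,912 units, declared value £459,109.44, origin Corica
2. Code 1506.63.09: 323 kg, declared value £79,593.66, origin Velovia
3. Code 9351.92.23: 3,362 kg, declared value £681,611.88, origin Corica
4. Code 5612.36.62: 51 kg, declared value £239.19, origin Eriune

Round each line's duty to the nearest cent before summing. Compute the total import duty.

£6,025.73

Line 1 (7063.88.52, Corica, 1,912 units, £459,109.44):
Base rate for 7063.88.52 is 2% + £0.08/unit.
Origin Corica qualifies under the Vinos–Corica agreement and 7063.88.52 is covered: preferential rate Free applies instead.
Duty = £459,109.44 × 0% = £0.00.
Line 2 (1506.63.09, Velovia, 323 kg, £79,593.66):
Base rate for 1506.63.09 is 7.5%.
The additional-duty order on 1506.63.09 targets Eriune, not Velovia; it does not apply.
Duty = £79,593.66 × 7.5% = £5,969.52.
Line 3 (9351.92.23, Corica, 3,362 kg, £681,611.88):
Base rate for 9351.92.23 is 5.5%.
Origin Corica qualifies under the Vinos–Corica agreement and 9351.92.23 is covered: preferential rate Free applies instead.
Duty = £681,611.88 × 0% = £0.00.
Line 4 (5612.36.62, Eriune, 51 kg, £239.19):
Base rate for 5612.36.62 is 23.5%.
Duty = £239.19 × 23.5% = £56.21.
Total = £0.00 + £5,969.52 + £0.00 + £56.21 = £6,025.73.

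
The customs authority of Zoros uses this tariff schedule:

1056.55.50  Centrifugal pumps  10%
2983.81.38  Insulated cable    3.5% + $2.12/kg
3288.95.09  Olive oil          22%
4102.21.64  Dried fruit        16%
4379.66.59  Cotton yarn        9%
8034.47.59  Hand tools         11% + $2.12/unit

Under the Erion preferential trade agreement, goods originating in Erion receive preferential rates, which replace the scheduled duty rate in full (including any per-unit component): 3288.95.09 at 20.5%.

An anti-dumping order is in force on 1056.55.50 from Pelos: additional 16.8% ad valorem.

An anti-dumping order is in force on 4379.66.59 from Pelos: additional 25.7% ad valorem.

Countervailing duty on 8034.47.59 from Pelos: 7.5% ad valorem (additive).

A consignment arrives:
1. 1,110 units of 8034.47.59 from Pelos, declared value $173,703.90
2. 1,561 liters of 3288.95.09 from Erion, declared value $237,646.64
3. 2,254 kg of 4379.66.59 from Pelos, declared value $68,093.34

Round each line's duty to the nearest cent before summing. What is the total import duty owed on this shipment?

Line 1 (8034.47.59, Pelos, 1,110 units, $173,703.90):
Base rate for 8034.47.59 is 11% + $2.12/unit.
Additional duty on 8034.47.59 from Pelos: +7.5%. Applied ad valorem rate: 11% + 7.5% = 18.5%.
Duty = $173,703.90 × 18.5% + 1,110 × $2.12 = $34,488.42.
Line 2 (3288.95.09, Erion, 1,561 liters, $237,646.64):
Base rate for 3288.95.09 is 22%.
Origin Erion qualifies under the Zoros–Erion agreement and 3288.95.09 is covered: preferential rate 20.5% applies instead.
Duty = $237,646.64 × 20.5% = $48,717.56.
Line 3 (4379.66.59, Pelos, 2,254 kg, $68,093.34):
Base rate for 4379.66.59 is 9%.
Additional duty on 4379.66.59 from Pelos: +25.7%. Applied ad valorem rate: 9% + 25.7% = 34.7%.
Duty = $68,093.34 × 34.7% = $23,628.39.
Total = $34,488.42 + $48,717.56 + $23,628.39 = $106,834.37.

$106,834.37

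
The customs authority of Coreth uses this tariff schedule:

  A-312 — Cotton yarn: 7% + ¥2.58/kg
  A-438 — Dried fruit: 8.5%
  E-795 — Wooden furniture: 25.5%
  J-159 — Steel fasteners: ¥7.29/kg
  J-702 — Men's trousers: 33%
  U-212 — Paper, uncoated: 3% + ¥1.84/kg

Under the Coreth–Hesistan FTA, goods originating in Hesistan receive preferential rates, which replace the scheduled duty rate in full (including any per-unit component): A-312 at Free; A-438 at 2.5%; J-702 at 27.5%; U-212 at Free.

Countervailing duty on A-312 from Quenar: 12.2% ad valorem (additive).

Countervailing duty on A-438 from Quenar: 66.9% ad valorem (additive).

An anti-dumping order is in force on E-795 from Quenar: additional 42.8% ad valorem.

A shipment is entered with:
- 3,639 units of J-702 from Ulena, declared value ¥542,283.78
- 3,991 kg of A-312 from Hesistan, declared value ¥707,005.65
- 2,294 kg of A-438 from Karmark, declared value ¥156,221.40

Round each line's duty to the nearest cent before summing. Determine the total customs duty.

Line 1 (J-702, Ulena, 3,639 units, ¥542,283.78):
Base rate for J-702 is 33%.
J-702 has an FTA preferential rate, but origin Ulena is not Hesistan; base rate stands.
Duty = ¥542,283.78 × 33% = ¥178,953.65.
Line 2 (A-312, Hesistan, 3,991 kg, ¥707,005.65):
Base rate for A-312 is 7% + ¥2.58/kg.
Origin Hesistan qualifies under the Coreth–Hesistan agreement and A-312 is covered: preferential rate Free applies instead.
The additional-duty order on A-312 targets Quenar, not Hesistan; it does not apply.
Duty = ¥707,005.65 × 0% = ¥0.00.
Line 3 (A-438, Karmark, 2,294 kg, ¥156,221.40):
Base rate for A-438 is 8.5%.
A-438 has an FTA preferential rate, but origin Karmark is not Hesistan; base rate stands.
The additional-duty order on A-438 targets Quenar, not Karmark; it does not apply.
Duty = ¥156,221.40 × 8.5% = ¥13,278.82.
Total = ¥178,953.65 + ¥0.00 + ¥13,278.82 = ¥192,232.47.

¥192,232.47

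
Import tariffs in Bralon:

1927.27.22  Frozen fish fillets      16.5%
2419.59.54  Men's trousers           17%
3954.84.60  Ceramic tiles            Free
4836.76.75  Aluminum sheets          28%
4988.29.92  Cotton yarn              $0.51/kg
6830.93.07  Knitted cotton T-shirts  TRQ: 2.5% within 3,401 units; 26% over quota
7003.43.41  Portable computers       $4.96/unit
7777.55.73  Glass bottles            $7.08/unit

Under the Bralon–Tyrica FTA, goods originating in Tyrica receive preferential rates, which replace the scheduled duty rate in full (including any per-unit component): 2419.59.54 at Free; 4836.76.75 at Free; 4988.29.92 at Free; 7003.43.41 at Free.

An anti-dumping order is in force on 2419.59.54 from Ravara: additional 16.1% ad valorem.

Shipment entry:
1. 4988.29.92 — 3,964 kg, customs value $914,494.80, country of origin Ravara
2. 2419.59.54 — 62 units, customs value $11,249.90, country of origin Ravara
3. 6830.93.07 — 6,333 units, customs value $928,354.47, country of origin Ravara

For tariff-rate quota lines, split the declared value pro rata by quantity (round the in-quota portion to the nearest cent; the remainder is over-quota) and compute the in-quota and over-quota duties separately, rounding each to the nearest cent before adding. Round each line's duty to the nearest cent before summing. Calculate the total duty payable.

$129,957.66

Line 1 (4988.29.92, Ravara, 3,964 kg, $914,494.80):
Base rate for 4988.29.92 is $0.51/kg.
4988.29.92 has an FTA preferential rate, but origin Ravara is not Tyrica; base rate stands.
Duty = 3,964 × $0.51 = $2,021.64.
Line 2 (2419.59.54, Ravara, 62 units, $11,249.90):
Base rate for 2419.59.54 is 17%.
2419.59.54 has an FTA preferential rate, but origin Ravara is not Tyrica; base rate stands.
Additional duty on 2419.59.54 from Ravara: +16.1%. Applied ad valorem rate: 17% + 16.1% = 33.1%.
Duty = $11,249.90 × 33.1% = $3,723.72.
Line 3 (6830.93.07, Ravara, 6,333 units, $928,354.47):
Code 6830.93.07 is under a tariff-rate quota (threshold 3,401 units). In-quota: 3,401 units at 2.5%; over-quota: 2,932 units at 26%.
Pro-rata value split: in-quota = $928,354.47 × 3,401/6,333 = $498,552.59; over-quota = $928,354.47 − $498,552.59 = $429,801.88.
In-quota duty = $498,552.59 × 2.5% = $12,463.81. Over-quota duty = $429,801.88 × 26% = $111,748.49.
Line duty = $12,463.81 + $111,748.49 = $124,212.30.
Total = $2,021.64 + $3,723.72 + $124,212.30 = $129,957.66.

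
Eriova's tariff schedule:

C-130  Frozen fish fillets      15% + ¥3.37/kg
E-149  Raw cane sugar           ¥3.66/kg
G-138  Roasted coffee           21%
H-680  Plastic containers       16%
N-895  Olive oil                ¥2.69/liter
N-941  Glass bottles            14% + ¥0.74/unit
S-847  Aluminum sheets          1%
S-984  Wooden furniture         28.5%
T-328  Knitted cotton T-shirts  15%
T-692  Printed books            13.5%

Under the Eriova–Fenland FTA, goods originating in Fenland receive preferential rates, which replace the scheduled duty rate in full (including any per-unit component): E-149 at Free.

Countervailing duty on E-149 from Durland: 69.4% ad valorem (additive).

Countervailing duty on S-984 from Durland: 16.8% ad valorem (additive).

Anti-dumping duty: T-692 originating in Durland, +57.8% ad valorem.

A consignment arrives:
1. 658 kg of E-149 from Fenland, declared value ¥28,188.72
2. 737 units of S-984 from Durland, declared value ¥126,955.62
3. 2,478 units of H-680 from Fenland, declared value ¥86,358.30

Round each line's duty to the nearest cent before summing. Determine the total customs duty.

Line 1 (E-149, Fenland, 658 kg, ¥28,188.72):
Base rate for E-149 is ¥3.66/kg.
Origin Fenland qualifies under the Eriova–Fenland agreement and E-149 is covered: preferential rate Free applies instead.
The additional-duty order on E-149 targets Durland, not Fenland; it does not apply.
Duty = ¥28,188.72 × 0% = ¥0.00.
Line 2 (S-984, Durland, 737 units, ¥126,955.62):
Base rate for S-984 is 28.5%.
Additional duty on S-984 from Durland: +16.8%. Applied ad valorem rate: 28.5% + 16.8% = 45.3%.
Duty = ¥126,955.62 × 45.3% = ¥57,510.90.
Line 3 (H-680, Fenland, 2,478 units, ¥86,358.30):
Base rate for H-680 is 16%.
Origin Fenland is the FTA partner but H-680 is not on the preference list; base rate stands.
Duty = ¥86,358.30 × 16% = ¥13,817.33.
Total = ¥0.00 + ¥57,510.90 + ¥13,817.33 = ¥71,328.23.

¥71,328.23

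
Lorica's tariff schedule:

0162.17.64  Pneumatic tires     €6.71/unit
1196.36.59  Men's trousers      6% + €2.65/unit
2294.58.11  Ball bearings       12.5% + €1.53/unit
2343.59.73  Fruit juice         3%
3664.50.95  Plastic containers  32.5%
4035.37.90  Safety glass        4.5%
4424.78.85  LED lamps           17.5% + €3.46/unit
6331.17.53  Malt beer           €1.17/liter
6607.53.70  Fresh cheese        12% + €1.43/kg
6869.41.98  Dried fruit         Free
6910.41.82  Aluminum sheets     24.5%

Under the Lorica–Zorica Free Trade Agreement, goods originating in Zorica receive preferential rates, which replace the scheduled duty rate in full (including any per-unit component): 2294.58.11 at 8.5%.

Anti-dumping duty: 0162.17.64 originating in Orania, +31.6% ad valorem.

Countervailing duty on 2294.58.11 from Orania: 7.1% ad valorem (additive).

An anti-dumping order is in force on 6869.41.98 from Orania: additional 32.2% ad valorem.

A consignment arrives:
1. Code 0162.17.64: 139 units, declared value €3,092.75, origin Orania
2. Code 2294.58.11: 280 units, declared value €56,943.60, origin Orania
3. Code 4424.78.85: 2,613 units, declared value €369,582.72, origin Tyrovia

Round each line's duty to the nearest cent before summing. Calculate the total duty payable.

Line 1 (0162.17.64, Orania, 139 units, €3,092.75):
Base rate for 0162.17.64 is €6.71/unit.
Additional duty on 0162.17.64 from Orania: +31.6% ad valorem. Applied ad valorem rate = 31.6%.
Duty = €3,092.75 × 31.6% + 139 × €6.71 = €1,910.00.
Line 2 (2294.58.11, Orania, 280 units, €56,943.60):
Base rate for 2294.58.11 is 12.5% + €1.53/unit.
2294.58.11 has an FTA preferential rate, but origin Orania is not Zorica; base rate stands.
Additional duty on 2294.58.11 from Orania: +7.1%. Applied ad valorem rate: 12.5% + 7.1% = 19.6%.
Duty = €56,943.60 × 19.6% + 280 × €1.53 = €11,589.35.
Line 3 (4424.78.85, Tyrovia, 2,613 units, €369,582.72):
Base rate for 4424.78.85 is 17.5% + €3.46/unit.
Duty = €369,582.72 × 17.5% + 2,613 × €3.46 = €73,717.96.
Total = €1,910.00 + €11,589.35 + €73,717.96 = €87,217.31.

€87,217.31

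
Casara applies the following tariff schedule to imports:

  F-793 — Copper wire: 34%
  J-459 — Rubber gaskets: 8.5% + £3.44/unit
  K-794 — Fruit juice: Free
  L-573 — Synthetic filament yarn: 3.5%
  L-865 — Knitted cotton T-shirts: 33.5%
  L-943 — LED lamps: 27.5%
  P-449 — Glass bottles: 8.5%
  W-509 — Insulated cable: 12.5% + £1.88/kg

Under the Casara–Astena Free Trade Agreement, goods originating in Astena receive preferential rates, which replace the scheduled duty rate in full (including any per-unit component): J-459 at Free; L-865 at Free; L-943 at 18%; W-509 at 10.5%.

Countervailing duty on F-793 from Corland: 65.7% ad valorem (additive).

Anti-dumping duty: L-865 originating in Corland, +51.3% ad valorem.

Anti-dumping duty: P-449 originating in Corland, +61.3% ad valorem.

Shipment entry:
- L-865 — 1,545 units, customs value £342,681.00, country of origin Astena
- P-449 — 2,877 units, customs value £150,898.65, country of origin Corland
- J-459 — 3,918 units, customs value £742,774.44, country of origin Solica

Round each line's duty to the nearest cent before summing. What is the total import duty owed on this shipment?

£181,941.01

Line 1 (L-865, Astena, 1,545 units, £342,681.00):
Base rate for L-865 is 33.5%.
Origin Astena qualifies under the Casara–Astena agreement and L-865 is covered: preferential rate Free applies instead.
The additional-duty order on L-865 targets Corland, not Astena; it does not apply.
Duty = £342,681.00 × 0% = £0.00.
Line 2 (P-449, Corland, 2,877 units, £150,898.65):
Base rate for P-449 is 8.5%.
Additional duty on P-449 from Corland: +61.3%. Applied ad valorem rate: 8.5% + 61.3% = 69.8%.
Duty = £150,898.65 × 69.8% = £105,327.26.
Line 3 (J-459, Solica, 3,918 units, £742,774.44):
Base rate for J-459 is 8.5% + £3.44/unit.
J-459 has an FTA preferential rate, but origin Solica is not Astena; base rate stands.
Duty = £742,774.44 × 8.5% + 3,918 × £3.44 = £76,613.75.
Total = £0.00 + £105,327.26 + £76,613.75 = £181,941.01.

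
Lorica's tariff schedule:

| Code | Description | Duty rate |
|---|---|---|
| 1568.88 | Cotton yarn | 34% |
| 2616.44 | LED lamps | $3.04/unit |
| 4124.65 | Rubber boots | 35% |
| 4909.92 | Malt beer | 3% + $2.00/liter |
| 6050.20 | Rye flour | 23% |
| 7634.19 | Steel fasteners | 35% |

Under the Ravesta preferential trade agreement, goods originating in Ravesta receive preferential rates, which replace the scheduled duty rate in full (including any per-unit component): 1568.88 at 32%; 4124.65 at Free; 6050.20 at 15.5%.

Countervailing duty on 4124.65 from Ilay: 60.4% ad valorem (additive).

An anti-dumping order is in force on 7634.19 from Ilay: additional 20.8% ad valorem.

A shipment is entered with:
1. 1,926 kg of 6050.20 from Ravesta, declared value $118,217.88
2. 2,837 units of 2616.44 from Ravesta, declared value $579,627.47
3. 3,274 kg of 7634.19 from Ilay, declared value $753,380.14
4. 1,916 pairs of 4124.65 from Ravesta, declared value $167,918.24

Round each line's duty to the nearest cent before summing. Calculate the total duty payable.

$447,334.37

Line 1 (6050.20, Ravesta, 1,926 kg, $118,217.88):
Base rate for 6050.20 is 23%.
Origin Ravesta qualifies under the Lorica–Ravesta agreement and 6050.20 is covered: preferential rate 15.5% applies instead.
Duty = $118,217.88 × 15.5% = $18,323.77.
Line 2 (2616.44, Ravesta, 2,837 units, $579,627.47):
Base rate for 2616.44 is $3.04/unit.
Origin Ravesta is the FTA partner but 2616.44 is not on the preference list; base rate stands.
Duty = 2,837 × $3.04 = $8,624.48.
Line 3 (7634.19, Ilay, 3,274 kg, $753,380.14):
Base rate for 7634.19 is 35%.
Additional duty on 7634.19 from Ilay: +20.8%. Applied ad valorem rate: 35% + 20.8% = 55.8%.
Duty = $753,380.14 × 55.8% = $420,386.12.
Line 4 (4124.65, Ravesta, 1,916 pairs, $167,918.24):
Base rate for 4124.65 is 35%.
Origin Ravesta qualifies under the Lorica–Ravesta agreement and 4124.65 is covered: preferential rate Free applies instead.
The additional-duty order on 4124.65 targets Ilay, not Ravesta; it does not apply.
Duty = $167,918.24 × 0% = $0.00.
Total = $18,323.77 + $8,624.48 + $420,386.12 + $0.00 = $447,334.37.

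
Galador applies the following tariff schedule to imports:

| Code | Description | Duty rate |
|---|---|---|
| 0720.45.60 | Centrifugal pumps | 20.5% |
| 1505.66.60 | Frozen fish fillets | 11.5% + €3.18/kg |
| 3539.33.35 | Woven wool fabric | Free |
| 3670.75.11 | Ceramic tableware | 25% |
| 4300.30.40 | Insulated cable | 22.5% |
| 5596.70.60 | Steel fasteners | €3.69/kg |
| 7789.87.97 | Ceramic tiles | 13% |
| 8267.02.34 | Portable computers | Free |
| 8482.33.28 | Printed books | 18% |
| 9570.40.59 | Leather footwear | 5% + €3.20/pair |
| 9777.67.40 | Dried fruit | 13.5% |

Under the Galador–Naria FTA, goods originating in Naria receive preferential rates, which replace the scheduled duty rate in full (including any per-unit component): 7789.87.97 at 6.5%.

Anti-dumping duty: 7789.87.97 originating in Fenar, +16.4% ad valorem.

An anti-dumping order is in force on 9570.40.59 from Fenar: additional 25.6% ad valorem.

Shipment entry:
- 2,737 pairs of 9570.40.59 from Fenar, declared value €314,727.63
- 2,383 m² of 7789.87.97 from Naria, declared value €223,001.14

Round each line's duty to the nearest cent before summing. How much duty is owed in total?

Line 1 (9570.40.59, Fenar, 2,737 pairs, €314,727.63):
Base rate for 9570.40.59 is 5% + €3.20/pair.
Additional duty on 9570.40.59 from Fenar: +25.6%. Applied ad valorem rate: 5% + 25.6% = 30.6%.
Duty = €314,727.63 × 30.6% + 2,737 × €3.20 = €105,065.05.
Line 2 (7789.87.97, Naria, 2,383 m², €223,001.14):
Base rate for 7789.87.97 is 13%.
Origin Naria qualifies under the Galador–Naria agreement and 7789.87.97 is covered: preferential rate 6.5% applies instead.
The additional-duty order on 7789.87.97 targets Fenar, not Naria; it does not apply.
Duty = €223,001.14 × 6.5% = €14,495.07.
Total = €105,065.05 + €14,495.07 = €119,560.12.

€119,560.12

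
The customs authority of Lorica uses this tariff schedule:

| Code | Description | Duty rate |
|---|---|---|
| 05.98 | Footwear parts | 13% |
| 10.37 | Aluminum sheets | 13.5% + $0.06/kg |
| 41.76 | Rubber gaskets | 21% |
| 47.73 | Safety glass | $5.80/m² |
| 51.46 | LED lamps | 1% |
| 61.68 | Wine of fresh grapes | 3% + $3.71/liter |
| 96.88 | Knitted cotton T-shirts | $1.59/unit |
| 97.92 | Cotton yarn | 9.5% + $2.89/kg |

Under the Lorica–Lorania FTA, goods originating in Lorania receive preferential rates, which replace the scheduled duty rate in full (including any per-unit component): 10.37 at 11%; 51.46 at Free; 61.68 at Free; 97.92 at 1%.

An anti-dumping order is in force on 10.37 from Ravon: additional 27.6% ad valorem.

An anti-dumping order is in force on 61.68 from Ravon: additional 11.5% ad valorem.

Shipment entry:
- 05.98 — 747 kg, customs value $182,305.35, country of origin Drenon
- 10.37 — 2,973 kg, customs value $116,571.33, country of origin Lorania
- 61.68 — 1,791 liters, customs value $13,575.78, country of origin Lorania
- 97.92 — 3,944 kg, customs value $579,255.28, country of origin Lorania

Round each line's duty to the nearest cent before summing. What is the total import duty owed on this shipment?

Line 1 (05.98, Drenon, 747 kg, $182,305.35):
Base rate for 05.98 is 13%.
Duty = $182,305.35 × 13% = $23,699.70.
Line 2 (10.37, Lorania, 2,973 kg, $116,571.33):
Base rate for 10.37 is 13.5% + $0.06/kg.
Origin Lorania qualifies under the Lorica–Lorania agreement and 10.37 is covered: preferential rate 11% applies instead.
The additional-duty order on 10.37 targets Ravon, not Lorania; it does not apply.
Duty = $116,571.33 × 11% = $12,822.85.
Line 3 (61.68, Lorania, 1,791 liters, $13,575.78):
Base rate for 61.68 is 3% + $3.71/liter.
Origin Lorania qualifies under the Lorica–Lorania agreement and 61.68 is covered: preferential rate Free applies instead.
The additional-duty order on 61.68 targets Ravon, not Lorania; it does not apply.
Duty = $13,575.78 × 0% = $0.00.
Line 4 (97.92, Lorania, 3,944 kg, $579,255.28):
Base rate for 97.92 is 9.5% + $2.89/kg.
Origin Lorania qualifies under the Lorica–Lorania agreement and 97.92 is covered: preferential rate 1% applies instead.
Duty = $579,255.28 × 1% = $5,792.55.
Total = $23,699.70 + $12,822.85 + $0.00 + $5,792.55 = $42,315.10.

$42,315.10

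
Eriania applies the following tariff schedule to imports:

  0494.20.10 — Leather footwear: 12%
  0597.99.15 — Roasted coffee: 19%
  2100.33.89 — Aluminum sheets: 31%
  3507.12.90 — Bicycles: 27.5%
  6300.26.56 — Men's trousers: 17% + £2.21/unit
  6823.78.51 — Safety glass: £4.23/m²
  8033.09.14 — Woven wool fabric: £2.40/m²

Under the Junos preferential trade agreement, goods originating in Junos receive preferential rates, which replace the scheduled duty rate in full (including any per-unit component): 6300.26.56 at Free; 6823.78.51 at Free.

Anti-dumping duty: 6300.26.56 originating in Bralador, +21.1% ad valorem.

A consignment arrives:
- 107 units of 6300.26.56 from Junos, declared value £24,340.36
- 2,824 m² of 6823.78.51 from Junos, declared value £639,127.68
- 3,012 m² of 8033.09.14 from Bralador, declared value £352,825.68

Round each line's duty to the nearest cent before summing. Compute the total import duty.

£7,228.80

Line 1 (6300.26.56, Junos, 107 units, £24,340.36):
Base rate for 6300.26.56 is 17% + £2.21/unit.
Origin Junos qualifies under the Eriania–Junos agreement and 6300.26.56 is covered: preferential rate Free applies instead.
The additional-duty order on 6300.26.56 targets Bralador, not Junos; it does not apply.
Duty = £24,340.36 × 0% = £0.00.
Line 2 (6823.78.51, Junos, 2,824 m², £639,127.68):
Base rate for 6823.78.51 is £4.23/m².
Origin Junos qualifies under the Eriania–Junos agreement and 6823.78.51 is covered: preferential rate Free applies instead.
Duty = £639,127.68 × 0% = £0.00.
Line 3 (8033.09.14, Bralador, 3,012 m², £352,825.68):
Base rate for 8033.09.14 is £2.40/m².
Duty = 3,012 × £2.40 = £7,228.80.
Total = £0.00 + £0.00 + £7,228.80 = £7,228.80.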